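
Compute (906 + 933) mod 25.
14

(906 + 933) = 1839
1839 mod 25 = 14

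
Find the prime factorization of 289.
17^2

Divide by primes starting from smallest:
289 ÷ 17 = 17
17 ÷ 17 = 1

289 = 17^2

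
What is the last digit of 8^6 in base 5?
8 ≡ 3 (mod 5). 6 = 4 + 2 (binary 110). Repeated squaring mod 5: 3^1 ≡ 3; 3^2 ≡ 3² = 9 ≡ 4; 3^4 ≡ 4² = 16 ≡ 1. Multiply: 8^6 ≡ 3^4 × 3^2 ≡ 1 × 4 (mod 5): 1 × 4 = 4 ≡ 4. So 8^6 ≡ 4 (mod 5).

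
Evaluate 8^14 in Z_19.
Using repeated squaring. 14 = 8 + 4 + 2 (binary 1110). Repeated squaring mod 19: 8^1 ≡ 8; 8^2 ≡ 8² = 64 ≡ 7; 8^4 ≡ 7² = 49 ≡ 11; 8^8 ≡ 11² = 121 ≡ 7. Multiply: 8^14 = 8^8 × 8^4 × 8^2 ≡ 7 × 11 × 7 (mod 19): 7 × 11 = 77 ≡ 1; 1 × 7 = 7 ≡ 7. So 8^14 ≡ 7 (mod 19).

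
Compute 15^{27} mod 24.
15

Using successive squaring:
Binary expansion of 27: 11011
Powers of 15 mod 24 (each is the square of the previous):
  15^1 ≡ 15 (mod 24)
  15^2 ≡ 15² = 225 ≡ 9 (mod 24)
  15^4 ≡ 9² = 81 ≡ 9 (mod 24)
  15^8 ≡ 9² = 81 ≡ 9 (mod 24)
  15^16 ≡ 9² = 81 ≡ 9 (mod 24)
27 = 16 + 8 + 2 + 1, so 15^27 = 15^16 × 15^8 × 15^2 × 15^1 ≡ 9 × 9 × 9 × 15 (mod 24)
Multiplying step by step:
  9 × 9 = 81 ≡ 9 (mod 24)
  9 × 9 = 81 ≡ 9 (mod 24)
  9 × 15 = 135 ≡ 15 (mod 24)
Result: 15^27 ≡ 15 (mod 24)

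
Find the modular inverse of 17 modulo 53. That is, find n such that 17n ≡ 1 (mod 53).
25

Using Extended Euclidean Algorithm:
gcd(17, 53) = 1
Bezout coefficients: 17 × 25 + 53 × -8 = 1
So 17 × 25 ≡ 1 (mod 53)
The inverse is 25 mod 53 = 25
Verification: 17 × 25 = 425 = 8 × 53 + 1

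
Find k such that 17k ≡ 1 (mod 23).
17^(-1) ≡ 19 (mod 23). Verification: 17 × 19 = 323 ≡ 1 (mod 23)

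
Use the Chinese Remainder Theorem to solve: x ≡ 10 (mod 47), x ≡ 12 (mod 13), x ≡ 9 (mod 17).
7812

Using the Chinese Remainder Theorem:
M = product of moduli = 10387
For equation 1: M_1 = 221, 221 ≡ 33 (mod 47), inverse of 221 mod 47 is 10 (check: 33 × 10 = 330 ≡ 1 (mod 47))
For equation 2: M_2 = 799, 799 ≡ 6 (mod 13), inverse of 799 mod 13 is 11 (check: 6 × 11 = 66 ≡ 1 (mod 13))
For equation 3: M_3 = 611, 611 ≡ 16 (mod 17), inverse of 611 mod 17 is 16 (check: 16 × 16 = 256 ≡ 1 (mod 17))
Combine: x ≡ Σ r_i×M_i×(M_i⁻¹ mod m_i) = 10×221×10 + 12×799×11 + 9×611×16 = 22100 + 105468 + 87984 = 215552
215552 mod 10387 = 7812
x ≡ 7812 (mod 10387)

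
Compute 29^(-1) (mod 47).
29^(-1) ≡ 13 (mod 47). Verification: 29 × 13 = 377 ≡ 1 (mod 47)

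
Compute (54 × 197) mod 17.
13

(54 × 197) = 10638
10638 mod 17 = 13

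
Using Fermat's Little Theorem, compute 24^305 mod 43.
By Fermat: 24^{42} ≡ 1 (mod 43). 305 = 7×42 + 11. So 24^{305} ≡ 24^{11} ≡ 14 (mod 43)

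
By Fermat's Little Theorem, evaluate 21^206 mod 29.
By Fermat: 21^{28} ≡ 1 (mod 29). 206 = 7×28 + 10. So 21^{206} ≡ 21^{10} ≡ 4 (mod 29)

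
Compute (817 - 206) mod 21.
2

(817 - 206) = 611
611 mod 21 = 2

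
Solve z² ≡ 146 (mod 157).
The square roots of 146 mod 157 are 97 and 60. Verify: 97² = 9409 ≡ 146 (mod 157)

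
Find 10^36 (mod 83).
Using repeated squaring. 36 = 32 + 4 (binary 100100). Repeated squaring mod 83: 10^1 ≡ 10; 10^2 ≡ 10² = 100 ≡ 17; 10^4 ≡ 17² = 289 ≡ 40; 10^8 ≡ 40² = 1600 ≡ 23; 10^16 ≡ 23² = 529 ≡ 31; 10^32 ≡ 31² = 961 ≡ 48. Multiply: 10^36 = 10^32 × 10^4 ≡ 48 × 40 (mod 83): 48 × 40 = 1920 ≡ 11. So 10^36 ≡ 11 (mod 83).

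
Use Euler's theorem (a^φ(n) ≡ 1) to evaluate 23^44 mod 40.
By Euler: 23^{16} ≡ 1 (mod 40) since gcd(23, 40) = 1. 44 = 2×16 + 12. So 23^{44} ≡ 23^{12} ≡ 1 (mod 40)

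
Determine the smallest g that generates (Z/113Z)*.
3

A primitive root g modulo p has order p-1 = 112
Prime divisors of 112: [2, 7]
g is a primitive root iff g^(112/q) ≢ 1 (mod 113) for each prime divisor q
Testing small values:
  g = 2: 2^56 ≡ 1, 2^16 ≡ 109 (mod 113) → 2^56 ≡ 1, not primitive root
  g = 3: 3^56 ≡ 112, 3^16 ≡ 49 (mod 113) → none is 1, primitive root!
The smallest primitive root is 3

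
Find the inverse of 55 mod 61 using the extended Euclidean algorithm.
Extended GCD: 55(10) + 61(-9) = 1. So 55^(-1) ≡ 10 ≡ 10 (mod 61). Verify: 55 × 10 = 550 ≡ 1 (mod 61)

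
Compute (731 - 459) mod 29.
11

(731 - 459) = 272
272 mod 29 = 11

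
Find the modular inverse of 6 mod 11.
6^(-1) ≡ 2 (mod 11). Verification: 6 × 2 = 12 ≡ 1 (mod 11)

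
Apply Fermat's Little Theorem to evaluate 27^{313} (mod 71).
15

By Fermat's Little Theorem, a^(p-1) ≡ 1 (mod p) for prime p and gcd(a, p) = 1
Here p = 71, so 27^70 ≡ 1 (mod 71)
We can reduce the exponent: 313 mod 70 = 33
So 27^313 ≡ 27^33 (mod 71)
Computing: 27^33 mod 71 = 15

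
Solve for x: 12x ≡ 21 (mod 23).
19

Since gcd(12, 23) = 1 divides 21, a solution exists.
Multiply both sides by the inverse of 12 mod 23:
  12^(-1) mod 23 = 2
  x ≡ 2 × 21 ≡ 42 ≡ 19 (mod 23)
Verification: 12 × 19 = 228 = 9 × 23 + 21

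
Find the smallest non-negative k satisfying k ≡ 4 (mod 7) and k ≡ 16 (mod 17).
M = 7 × 17 = 119. M₁ = 17, y₁ ≡ 5 (mod 7). M₂ = 7, y₂ ≡ 5 (mod 17). k = 4×17×5 + 16×7×5 ≡ 67 (mod 119)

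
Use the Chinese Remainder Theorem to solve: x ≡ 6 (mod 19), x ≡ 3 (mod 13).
120

Using the Chinese Remainder Theorem:
M = product of moduli = 247
For equation 1: M_1 = 13, 13 ≡ 13 (mod 19), inverse of 13 mod 19 is 3 (check: 13 × 3 = 39 ≡ 1 (mod 19))
For equation 2: M_2 = 19, 19 ≡ 6 (mod 13), inverse of 19 mod 13 is 11 (check: 6 × 11 = 66 ≡ 1 (mod 13))
Combine: x ≡ Σ r_i×M_i×(M_i⁻¹ mod m_i) = 6×13×3 + 3×19×11 = 234 + 627 = 861
861 mod 247 = 120
x ≡ 120 (mod 247)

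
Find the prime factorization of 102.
2 × 3 × 17

Divide by primes starting from smallest:
102 ÷ 2 = 51
51 ÷ 3 = 17
17 ÷ 17 = 1

102 = 2 × 3 × 17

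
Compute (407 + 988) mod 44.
31

(407 + 988) = 1395
1395 mod 44 = 31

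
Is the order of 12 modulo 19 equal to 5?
No, the actual order is 6, not 5.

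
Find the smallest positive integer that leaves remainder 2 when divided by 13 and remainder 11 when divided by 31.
M = 13 × 31 = 403. M₁ = 31, y₁ ≡ 8 (mod 13). M₂ = 13, y₂ ≡ 12 (mod 31). y = 2×31×8 + 11×13×12 ≡ 197 (mod 403). The smallest positive such number is 197.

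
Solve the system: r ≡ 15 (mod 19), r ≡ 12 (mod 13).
M = 19 × 13 = 247. M₁ = 13, y₁ ≡ 3 (mod 19). M₂ = 19, y₂ ≡ 11 (mod 13). r = 15×13×3 + 12×19×11 ≡ 129 (mod 247)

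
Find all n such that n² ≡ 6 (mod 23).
The square roots of 6 mod 23 are 12 and 11. Verify: 12² = 144 ≡ 6 (mod 23)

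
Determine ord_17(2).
Powers of 2 mod 17: 2^1≡2, 2^2≡4, 2^3≡8, 2^4≡16, 2^5≡15, 2^6≡13, 2^7≡9, 2^8≡1. Order = 8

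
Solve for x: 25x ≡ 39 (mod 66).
57

Since gcd(25, 66) = 1 divides 39, a solution exists.
Multiply both sides by the inverse of 25 mod 66:
  25^(-1) mod 66 = 37
  x ≡ 37 × 39 ≡ 1443 ≡ 57 (mod 66)
Verification: 25 × 57 = 1425 = 21 × 66 + 39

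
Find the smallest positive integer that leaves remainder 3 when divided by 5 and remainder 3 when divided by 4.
M = 5 × 4 = 20. M₁ = 4, y₁ ≡ 4 (mod 5). M₂ = 5, y₂ ≡ 1 (mod 4). z = 3×4×4 + 3×5×1 ≡ 3 (mod 20). The smallest positive such number is 3.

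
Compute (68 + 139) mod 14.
11

(68 + 139) = 207
207 mod 14 = 11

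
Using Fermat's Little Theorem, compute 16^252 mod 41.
By Fermat: 16^{40} ≡ 1 (mod 41). 252 = 6×40 + 12. So 16^{252} ≡ 16^{12} ≡ 10 (mod 41)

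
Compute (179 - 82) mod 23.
5

(179 - 82) = 97
97 mod 23 = 5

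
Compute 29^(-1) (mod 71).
49

Using Extended Euclidean Algorithm:
gcd(29, 71) = 1
Bezout coefficients: 29 × -22 + 71 × 9 = 1
So 29 × -22 ≡ 1 (mod 71)
The inverse is -22 mod 71 = 49
Verification: 29 × 49 = 1421 = 20 × 71 + 1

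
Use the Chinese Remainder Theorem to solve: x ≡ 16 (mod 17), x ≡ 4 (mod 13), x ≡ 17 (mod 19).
3722

Using the Chinese Remainder Theorem:
M = product of moduli = 4199
For equation 1: M_1 = 247, 247 ≡ 9 (mod 17), inverse of 247 mod 17 is 2 (check: 9 × 2 = 18 ≡ 1 (mod 17))
For equation 2: M_2 = 323, 323 ≡ 11 (mod 13), inverse of 323 mod 13 is 6 (check: 11 × 6 = 66 ≡ 1 (mod 13))
For equation 3: M_3 = 221, 221 ≡ 12 (mod 19), inverse of 221 mod 19 is 8 (check: 12 × 8 = 96 ≡ 1 (mod 19))
Combine: x ≡ Σ r_i×M_i×(M_i⁻¹ mod m_i) = 16×247×2 + 4×323×6 + 17×221×8 = 7904 + 7752 + 30056 = 45712
45712 mod 4199 = 3722
x ≡ 3722 (mod 4199)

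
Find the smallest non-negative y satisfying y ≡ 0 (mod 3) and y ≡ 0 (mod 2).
M = 3 × 2 = 6. M₁ = 2, y₁ ≡ 2 (mod 3). M₂ = 3, y₂ ≡ 1 (mod 2). y = 0×2×2 + 0×3×1 ≡ 0 (mod 6)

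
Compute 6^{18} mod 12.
0

Using successive squaring:
Binary expansion of 18: 10010
Powers of 6 mod 12 (each is the square of the previous):
  6^1 ≡ 6 (mod 12)
  6^2 ≡ 6² = 36 ≡ 0 (mod 12)
  6^4 ≡ 0² = 0 ≡ 0 (mod 12)
  6^8 ≡ 0² = 0 ≡ 0 (mod 12)
  6^16 ≡ 0² = 0 ≡ 0 (mod 12)
18 = 16 + 2, so 6^18 = 6^16 × 6^2 ≡ 0 × 0 (mod 12)
Multiplying step by step:
  0 × 0 = 0 ≡ 0 (mod 12)
Result: 6^18 ≡ 0 (mod 12)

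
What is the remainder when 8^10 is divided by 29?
10 = 8 + 2 (binary 1010). Repeated squaring mod 29: 8^1 ≡ 8; 8^2 ≡ 8² = 64 ≡ 6; 8^4 ≡ 6² = 36 ≡ 7; 8^8 ≡ 7² = 49 ≡ 20. Multiply: 8^10 = 8^8 × 8^2 ≡ 20 × 6 (mod 29): 20 × 6 = 120 ≡ 4. So 8^10 ≡ 4 (mod 29).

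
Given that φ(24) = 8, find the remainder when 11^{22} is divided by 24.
By Euler: 11^{8} ≡ 1 (mod 24) since gcd(11, 24) = 1. 22 = 2×8 + 6. So 11^{22} ≡ 11^{6} ≡ 1 (mod 24)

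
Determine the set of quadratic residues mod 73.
QRs mod 73: {1, 2, 3, 4, 6, 8, 9, 12, 16, 18, 19, 23, 24, 25, 27, 32, 35, 36, 37, 38, 41, 46, 48, 49, 50, 54, 55, 57, 61, 64, 65, 67, 69, 70, 71, 72}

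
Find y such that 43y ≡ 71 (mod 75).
47

Since gcd(43, 75) = 1 divides 71, a solution exists.
Multiply both sides by the inverse of 43 mod 75:
  43^(-1) mod 75 = 7
  x ≡ 7 × 71 ≡ 497 ≡ 47 (mod 75)
Verification: 43 × 47 = 2021 = 26 × 75 + 71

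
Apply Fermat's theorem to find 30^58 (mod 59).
By Fermat's Little Theorem, 30^{58} ≡ 1 (mod 59) since 59 is prime and gcd(30, 59) = 1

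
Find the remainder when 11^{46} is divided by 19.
By Fermat: 11^{18} ≡ 1 (mod 19). 46 = 2×18 + 10. So 11^{46} ≡ 11^{10} ≡ 11 (mod 19)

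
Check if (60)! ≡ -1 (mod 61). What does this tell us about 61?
(60)! mod 61 = 60. Since this equals -1 (mod 61), Wilson confirms 61 is prime.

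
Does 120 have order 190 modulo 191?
p - 1 = 190 has prime divisors 2, 5, 19. Check 120^(190/q) mod 191 for each: 120^(190/2) = 120^95 ≡ 1, 120^(190/5) = 120^38 ≡ 109, 120^(190/19) = 120^10 ≡ 36 (mod 191). Since 120^95 ≡ 1 (mod 191), the order of 120 divides 95 (in fact the order is 95) ≠ 190, so it is not a primitive root.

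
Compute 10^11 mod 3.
Using Fermat: 10^{2} ≡ 1 (mod 3). 11 ≡ 1 (mod 2). So 10^{11} ≡ 10^{1} ≡ 1 (mod 3)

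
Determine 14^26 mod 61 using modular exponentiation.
Using repeated squaring. 26 = 16 + 8 + 2 (binary 11010). Repeated squaring mod 61: 14^1 ≡ 14; 14^2 ≡ 14² = 196 ≡ 13; 14^4 ≡ 13² = 169 ≡ 47; 14^8 ≡ 47² = 2209 ≡ 13; 14^16 ≡ 13² = 169 ≡ 47. Multiply: 14^26 = 14^16 × 14^8 × 14^2 ≡ 47 × 13 × 13 (mod 61): 47 × 13 = 611 ≡ 1; 1 × 13 = 13 ≡ 13. So 14^26 ≡ 13 (mod 61).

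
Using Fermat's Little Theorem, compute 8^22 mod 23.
By Fermat's Little Theorem, 8^{22} ≡ 1 (mod 23) since 23 is prime and gcd(8, 23) = 1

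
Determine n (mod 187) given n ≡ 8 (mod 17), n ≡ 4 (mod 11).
59

Using the Chinese Remainder Theorem:
M = product of moduli = 187
For equation 1: M_1 = 11, 11 ≡ 11 (mod 17), inverse of 11 mod 17 is 14 (check: 11 × 14 = 154 ≡ 1 (mod 17))
For equation 2: M_2 = 17, 17 ≡ 6 (mod 11), inverse of 17 mod 11 is 2 (check: 6 × 2 = 12 ≡ 1 (mod 11))
Combine: n ≡ Σ r_i×M_i×(M_i⁻¹ mod m_i) = 8×11×14 + 4×17×2 = 1232 + 136 = 1368
1368 mod 187 = 59
n ≡ 59 (mod 187)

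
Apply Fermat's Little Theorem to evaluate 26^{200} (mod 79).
13

By Fermat's Little Theorem, a^(p-1) ≡ 1 (mod p) for prime p and gcd(a, p) = 1
Here p = 79, so 26^78 ≡ 1 (mod 79)
We can reduce the exponent: 200 mod 78 = 44
So 26^200 ≡ 26^44 (mod 79)
Computing: 26^44 mod 79 = 13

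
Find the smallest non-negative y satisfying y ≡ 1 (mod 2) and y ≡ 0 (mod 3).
M = 2 × 3 = 6. M₁ = 3, y₁ ≡ 1 (mod 2). M₂ = 2, y₂ ≡ 2 (mod 3). y = 1×3×1 + 0×2×2 ≡ 3 (mod 6)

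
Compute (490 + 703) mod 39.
23

(490 + 703) = 1193
1193 mod 39 = 23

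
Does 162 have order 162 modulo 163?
p - 1 = 162 has prime divisors 2, 3. Check 162^(162/q) mod 163 for each: 162^(162/2) = 162^81 ≡ 162, 162^(162/3) = 162^54 ≡ 1 (mod 163). Since 162^54 ≡ 1 (mod 163), the order of 162 divides 54 (in fact the order is 2) ≠ 162, so it is not a primitive root.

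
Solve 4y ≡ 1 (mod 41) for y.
31

Using Extended Euclidean Algorithm:
gcd(4, 41) = 1
Bezout coefficients: 4 × -10 + 41 × 1 = 1
So 4 × -10 ≡ 1 (mod 41)
The inverse is -10 mod 41 = 31
Verification: 4 × 31 = 124 = 3 × 41 + 1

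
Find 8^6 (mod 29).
6 = 4 + 2 (binary 110). Repeated squaring mod 29: 8^1 ≡ 8; 8^2 ≡ 8² = 64 ≡ 6; 8^4 ≡ 6² = 36 ≡ 7. Multiply: 8^6 = 8^4 × 8^2 ≡ 7 × 6 (mod 29): 7 × 6 = 42 ≡ 13. So 8^6 ≡ 13 (mod 29).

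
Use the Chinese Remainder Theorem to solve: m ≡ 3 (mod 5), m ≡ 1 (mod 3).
M = 5 × 3 = 15. M₁ = 3, y₁ ≡ 2 (mod 5). M₂ = 5, y₂ ≡ 2 (mod 3). m = 3×3×2 + 1×5×2 ≡ 13 (mod 15)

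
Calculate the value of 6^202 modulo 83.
Using Fermat: 6^{82} ≡ 1 (mod 83). 202 ≡ 38 (mod 82). So 6^{202} ≡ 6^{38} ≡ 78 (mod 83)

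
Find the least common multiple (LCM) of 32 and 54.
864

First find GCD(32, 54) using the Euclidean algorithm:
32 = 0 × 54 + 32
54 = 1 × 32 + 22
32 = 1 × 22 + 10
22 = 2 × 10 + 2
10 = 5 × 2 + 0
GCD(32, 54) = 2

LCM formula: LCM(a, b) = (a × b) / GCD(a, b)
LCM(32, 54) = (32 × 54) / 2
LCM(32, 54) = 1728 / 2
LCM(32, 54) = 864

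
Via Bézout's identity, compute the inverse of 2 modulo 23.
Extended GCD: 2(-11) + 23(1) = 1. So 2^(-1) ≡ 12 ≡ 12 (mod 23). Verify: 2 × 12 = 24 ≡ 1 (mod 23)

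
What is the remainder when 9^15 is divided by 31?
Using repeated squaring. 15 = 8 + 4 + 2 + 1 (binary 1111). Repeated squaring mod 31: 9^1 ≡ 9; 9^2 ≡ 9² = 81 ≡ 19; 9^4 ≡ 19² = 361 ≡ 20; 9^8 ≡ 20² = 400 ≡ 28. Multiply: 9^15 = 9^8 × 9^4 × 9^2 × 9^1 ≡ 28 × 20 × 19 × 9 (mod 31): 28 × 20 = 560 ≡ 2; 2 × 19 = 38 ≡ 7; 7 × 9 = 63 ≡ 1. So 9^15 ≡ 1 (mod 31).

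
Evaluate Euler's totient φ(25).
20

Prime factorization: 25 = 5^2
Using the formula φ(n) = n × Π(1 - 1/p) for each prime factor p:
φ(25) = 25 × (1 - 1/5)
φ(25) = 20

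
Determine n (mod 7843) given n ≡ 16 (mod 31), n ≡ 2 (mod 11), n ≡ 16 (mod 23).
5007

Using the Chinese Remainder Theorem:
M = product of moduli = 7843
For equation 1: M_1 = 253, 253 ≡ 5 (mod 31), inverse of 253 mod 31 is 25 (check: 5 × 25 = 125 ≡ 1 (mod 31))
For equation 2: M_2 = 713, 713 ≡ 9 (mod 11), inverse of 713 mod 11 is 5 (check: 9 × 5 = 45 ≡ 1 (mod 11))
For equation 3: M_3 = 341, 341 ≡ 19 (mod 23), inverse of 341 mod 23 is 17 (check: 19 × 17 = 323 ≡ 1 (mod 23))
Combine: n ≡ Σ r_i×M_i×(M_i⁻¹ mod m_i) = 16×253×25 + 2×713×5 + 16×341×17 = 101200 + 7130 + 92752 = 201082
201082 mod 7843 = 5007
n ≡ 5007 (mod 7843)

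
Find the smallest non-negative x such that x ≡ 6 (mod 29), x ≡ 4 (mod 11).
180

Using the Chinese Remainder Theorem:
M = product of moduli = 319
For equation 1: M_1 = 11, 11 ≡ 11 (mod 29), inverse of 11 mod 29 is 8 (check: 11 × 8 = 88 ≡ 1 (mod 29))
For equation 2: M_2 = 29, 29 ≡ 7 (mod 11), inverse of 29 mod 11 is 8 (check: 7 × 8 = 56 ≡ 1 (mod 11))
Combine: x ≡ Σ r_i×M_i×(M_i⁻¹ mod m_i) = 6×11×8 + 4×29×8 = 528 + 928 = 1456
1456 mod 319 = 180
x ≡ 180 (mod 319)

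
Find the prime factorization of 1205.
5 × 241

Divide by primes starting from smallest:
1205 ÷ 5 = 241
241 ÷ 241 = 1

1205 = 5 × 241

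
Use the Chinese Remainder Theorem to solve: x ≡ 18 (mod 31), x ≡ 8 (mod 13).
359

Using the Chinese Remainder Theorem:
M = product of moduli = 403
For equation 1: M_1 = 13, 13 ≡ 13 (mod 31), inverse of 13 mod 31 is 12 (check: 13 × 12 = 156 ≡ 1 (mod 31))
For equation 2: M_2 = 31, 31 ≡ 5 (mod 13), inverse of 31 mod 13 is 8 (check: 5 × 8 = 40 ≡ 1 (mod 13))
Combine: x ≡ Σ r_i×M_i×(M_i⁻¹ mod m_i) = 18×13×12 + 8×31×8 = 2808 + 1984 = 4792
4792 mod 403 = 359
x ≡ 359 (mod 403)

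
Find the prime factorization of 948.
2^2 × 3 × 79

Divide by primes starting from smallest:
948 ÷ 2 = 474
474 ÷ 2 = 237
237 ÷ 3 = 79
79 ÷ 79 = 1

948 = 2^2 × 3 × 79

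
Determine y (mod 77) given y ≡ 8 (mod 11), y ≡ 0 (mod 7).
63

Using the Chinese Remainder Theorem:
M = product of moduli = 77
For equation 1: M_1 = 7, 7 ≡ 7 (mod 11), inverse of 7 mod 11 is 8 (check: 7 × 8 = 56 ≡ 1 (mod 11))
For equation 2: M_2 = 11, 11 ≡ 4 (mod 7), inverse of 11 mod 7 is 2 (check: 4 × 2 = 8 ≡ 1 (mod 7))
Combine: y ≡ Σ r_i×M_i×(M_i⁻¹ mod m_i) = 8×7×8 + 0×11×2 = 448 + 0 = 448
448 mod 77 = 63
y ≡ 63 (mod 77)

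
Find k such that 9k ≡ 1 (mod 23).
9^(-1) ≡ 18 (mod 23). Verification: 9 × 18 = 162 ≡ 1 (mod 23)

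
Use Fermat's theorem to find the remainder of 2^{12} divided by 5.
1

By Fermat's Little Theorem, a^(p-1) ≡ 1 (mod p) for prime p and gcd(a, p) = 1
Here p = 5, so 2^4 ≡ 1 (mod 5)
We can reduce the exponent: 12 mod 4 = 0
So 2^12 ≡ 2^0 (mod 5)
Computing: 2^0 mod 5 = 1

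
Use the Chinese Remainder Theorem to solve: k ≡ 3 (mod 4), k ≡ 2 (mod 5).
M = 4 × 5 = 20. M₁ = 5, y₁ ≡ 1 (mod 4). M₂ = 4, y₂ ≡ 4 (mod 5). k = 3×5×1 + 2×4×4 ≡ 7 (mod 20)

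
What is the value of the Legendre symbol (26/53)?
(26/53) = 26^{26} mod 53 = -1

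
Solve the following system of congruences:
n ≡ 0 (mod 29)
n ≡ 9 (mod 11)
174

Using the Chinese Remainder Theorem:
M = product of moduli = 319
For equation 1: M_1 = 11, 11 ≡ 11 (mod 29), inverse of 11 mod 29 is 8 (check: 11 × 8 = 88 ≡ 1 (mod 29))
For equation 2: M_2 = 29, 29 ≡ 7 (mod 11), inverse of 29 mod 11 is 8 (check: 7 × 8 = 56 ≡ 1 (mod 11))
Combine: n ≡ Σ r_i×M_i×(M_i⁻¹ mod m_i) = 0×11×8 + 9×29×8 = 0 + 2088 = 2088
2088 mod 319 = 174
n ≡ 174 (mod 319)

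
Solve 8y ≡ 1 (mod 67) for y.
8^(-1) ≡ 42 (mod 67). Verification: 8 × 42 = 336 ≡ 1 (mod 67)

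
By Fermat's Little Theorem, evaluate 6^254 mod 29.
By Fermat: 6^{28} ≡ 1 (mod 29). 254 ≡ 2 (mod 28). So 6^{254} ≡ 6^{2} ≡ 7 (mod 29)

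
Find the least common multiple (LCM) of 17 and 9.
153

First find GCD(17, 9) using the Euclidean algorithm:
17 = 1 × 9 + 8
9 = 1 × 8 + 1
8 = 8 × 1 + 0
GCD(17, 9) = 1

LCM formula: LCM(a, b) = (a × b) / GCD(a, b)
LCM(17, 9) = (17 × 9) / 1
LCM(17, 9) = 153 / 1
LCM(17, 9) = 153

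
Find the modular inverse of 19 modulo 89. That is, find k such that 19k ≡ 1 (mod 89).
75

Using Extended Euclidean Algorithm:
gcd(19, 89) = 1
Bezout coefficients: 19 × -14 + 89 × 3 = 1
So 19 × -14 ≡ 1 (mod 89)
The inverse is -14 mod 89 = 75
Verification: 19 × 75 = 1425 = 16 × 89 + 1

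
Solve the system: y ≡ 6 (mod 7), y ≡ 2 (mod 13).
M = 7 × 13 = 91. M₁ = 13, y₁ ≡ 6 (mod 7). M₂ = 7, y₂ ≡ 2 (mod 13). y = 6×13×6 + 2×7×2 ≡ 41 (mod 91)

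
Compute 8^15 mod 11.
Using Fermat: 8^{10} ≡ 1 (mod 11). 15 ≡ 5 (mod 10). So 8^{15} ≡ 8^{5} ≡ 10 (mod 11)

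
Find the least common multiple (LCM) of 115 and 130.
2990

First find GCD(115, 130) using the Euclidean algorithm:
115 = 0 × 130 + 115
130 = 1 × 115 + 15
115 = 7 × 15 + 10
15 = 1 × 10 + 5
10 = 2 × 5 + 0
GCD(115, 130) = 5

LCM formula: LCM(a, b) = (a × b) / GCD(a, b)
LCM(115, 130) = (115 × 130) / 5
LCM(115, 130) = 14950 / 5
LCM(115, 130) = 2990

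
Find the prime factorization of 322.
2 × 7 × 23

Divide by primes starting from smallest:
322 ÷ 2 = 161
161 ÷ 7 = 23
23 ÷ 23 = 1

322 = 2 × 7 × 23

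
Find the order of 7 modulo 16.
Powers of 7 mod 16: 7^1≡7, 7^2≡1. Order = 2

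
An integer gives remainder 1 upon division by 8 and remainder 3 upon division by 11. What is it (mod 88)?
M = 8 × 11 = 88. M₁ = 11, y₁ ≡ 3 (mod 8). M₂ = 8, y₂ ≡ 7 (mod 11). x = 1×11×3 + 3×8×7 ≡ 25 (mod 88). The smallest positive such number is 25.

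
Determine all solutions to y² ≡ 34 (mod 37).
The square roots of 34 mod 37 are 16 and 21. Verify: 16² = 256 ≡ 34 (mod 37)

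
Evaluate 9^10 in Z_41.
10 = 8 + 2 (binary 1010). Repeated squaring mod 41: 9^1 ≡ 9; 9^2 ≡ 9² = 81 ≡ 40; 9^4 ≡ 40² = 1600 ≡ 1; 9^8 ≡ 1² = 1 ≡ 1. Multiply: 9^10 = 9^8 × 9^2 ≡ 1 × 40 (mod 41): 1 × 40 = 40 ≡ 40. So 9^10 ≡ 40 (mod 41).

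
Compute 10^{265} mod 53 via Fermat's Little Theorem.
42

By Fermat's Little Theorem, a^(p-1) ≡ 1 (mod p) for prime p and gcd(a, p) = 1
Here p = 53, so 10^52 ≡ 1 (mod 53)
We can reduce the exponent: 265 mod 52 = 5
So 10^265 ≡ 10^5 (mod 53)
Computing: 10^5 mod 53 = 42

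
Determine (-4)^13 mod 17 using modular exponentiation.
Using repeated squaring. (-4) ≡ 13 (mod 17). 13 = 8 + 4 + 1 (binary 1101). Repeated squaring mod 17: 13^1 ≡ 13; 13^2 ≡ 13² = 169 ≡ 16; 13^4 ≡ 16² = 256 ≡ 1; 13^8 ≡ 1² = 1 ≡ 1. Multiply: (-4)^13 ≡ 13^8 × 13^4 × 13^1 ≡ 1 × 1 × 13 (mod 17): 1 × 1 = 1 ≡ 1; 1 × 13 = 13 ≡ 13. So (-4)^13 ≡ 13 (mod 17).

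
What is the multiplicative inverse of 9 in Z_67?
15

Using Extended Euclidean Algorithm:
gcd(9, 67) = 1
Bezout coefficients: 9 × 15 + 67 × -2 = 1
So 9 × 15 ≡ 1 (mod 67)
The inverse is 15 mod 67 = 15
Verification: 9 × 15 = 135 = 2 × 67 + 1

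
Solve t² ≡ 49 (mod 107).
The square roots of 49 mod 107 are 100 and 7. Verify: 100² = 10000 ≡ 49 (mod 107)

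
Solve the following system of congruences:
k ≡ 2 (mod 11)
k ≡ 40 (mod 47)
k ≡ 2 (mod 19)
2719

Using the Chinese Remainder Theorem:
M = product of moduli = 9823
For equation 1: M_1 = 893, 893 ≡ 2 (mod 11), inverse of 893 mod 11 is 6 (check: 2 × 6 = 12 ≡ 1 (mod 11))
For equation 2: M_2 = 209, 209 ≡ 21 (mod 47), inverse of 209 mod 47 is 9 (check: 21 × 9 = 189 ≡ 1 (mod 47))
For equation 3: M_3 = 517, 517 ≡ 4 (mod 19), inverse of 517 mod 19 is 5 (check: 4 × 5 = 20 ≡ 1 (mod 19))
Combine: k ≡ Σ r_i×M_i×(M_i⁻¹ mod m_i) = 2×893×6 + 40×209×9 + 2×517×5 = 10716 + 75240 + 5170 = 91126
91126 mod 9823 = 2719
k ≡ 2719 (mod 9823)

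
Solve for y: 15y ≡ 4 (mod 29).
8

Since gcd(15, 29) = 1 divides 4, a solution exists.
Multiply both sides by the inverse of 15 mod 29:
  15^(-1) mod 29 = 2
  x ≡ 2 × 4 ≡ 8 ≡ 8 (mod 29)
Verification: 15 × 8 = 120 = 4 × 29 + 4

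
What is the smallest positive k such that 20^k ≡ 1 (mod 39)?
Powers of 20 mod 39: 20^1≡20, 20^2≡10, 20^3≡5, 20^4≡22, 20^5≡11, 20^6≡25, 20^7≡32, 20^8≡16, 20^9≡8, 20^10≡4, 20^11≡2, 20^12≡1. Order = 12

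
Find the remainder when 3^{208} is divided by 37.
By Fermat: 3^{36} ≡ 1 (mod 37). 208 = 5×36 + 28. So 3^{208} ≡ 3^{28} ≡ 34 (mod 37)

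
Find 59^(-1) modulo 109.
85

Using Extended Euclidean Algorithm:
gcd(59, 109) = 1
Bezout coefficients: 59 × -24 + 109 × 13 = 1
So 59 × -24 ≡ 1 (mod 109)
The inverse is -24 mod 109 = 85
Verification: 59 × 85 = 5015 = 46 × 109 + 1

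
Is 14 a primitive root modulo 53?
Yes

To verify, check if 14^(52/q) ≢ 1 (mod 53) for each prime divisor q of 52
Divisors of 52 = 52: [1, 2, 4, 13, 26, 52]
  14^(52/2) = 14^26 ≡ 52 (mod 53)
  14^(52/13) = 14^4 ≡ 44 (mod 53)
Conclusion: 14 is a primitive root modulo 53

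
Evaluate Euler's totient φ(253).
220

Prime factorization: 253 = 11 × 23
Using the formula φ(n) = n × Π(1 - 1/p) for each prime factor p:
φ(253) = 253 × (1 - 1/11) × (1 - 1/23)
φ(253) = 220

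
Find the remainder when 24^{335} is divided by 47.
By Fermat: 24^{46} ≡ 1 (mod 47). 335 = 7×46 + 13. So 24^{335} ≡ 24^{13} ≡ 37 (mod 47)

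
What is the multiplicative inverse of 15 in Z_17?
15^(-1) ≡ 8 (mod 17). Verification: 15 × 8 = 120 ≡ 1 (mod 17)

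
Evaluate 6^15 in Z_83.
Using repeated squaring. 15 = 8 + 4 + 2 + 1 (binary 1111). Repeated squaring mod 83: 6^1 ≡ 6; 6^2 ≡ 6² = 36 ≡ 36; 6^4 ≡ 36² = 1296 ≡ 51; 6^8 ≡ 51² = 2601 ≡ 28. Multiply: 6^15 = 6^8 × 6^4 × 6^2 × 6^1 ≡ 28 × 51 × 36 × 6 (mod 83): 28 × 51 = 1428 ≡ 17; 17 × 36 = 612 ≡ 31; 31 × 6 = 186 ≡ 20. So 6^15 ≡ 20 (mod 83).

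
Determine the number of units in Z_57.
36

Prime factorization: 57 = 3 × 19
Using the formula φ(n) = n × Π(1 - 1/p) for each prime factor p:
φ(57) = 57 × (1 - 1/3) × (1 - 1/19)
φ(57) = 36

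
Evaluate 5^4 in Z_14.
4 = 4 (binary 100). Repeated squaring mod 14: 5^1 ≡ 5; 5^2 ≡ 5² = 25 ≡ 11; 5^4 ≡ 11² = 121 ≡ 9. So 5^4 ≡ 9 (mod 14).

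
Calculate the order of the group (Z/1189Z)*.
1120

Prime factorization: 1189 = 29 × 41
Using the formula φ(n) = n × Π(1 - 1/p) for each prime factor p:
φ(1189) = 1189 × (1 - 1/29) × (1 - 1/41)
φ(1189) = 1120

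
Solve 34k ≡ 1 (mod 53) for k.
34^(-1) ≡ 39 (mod 53). Verification: 34 × 39 = 1326 ≡ 1 (mod 53)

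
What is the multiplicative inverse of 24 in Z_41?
24^(-1) ≡ 12 (mod 41). Verification: 24 × 12 = 288 ≡ 1 (mod 41)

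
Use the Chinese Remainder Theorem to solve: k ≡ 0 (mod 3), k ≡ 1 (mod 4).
M = 3 × 4 = 12. M₁ = 4, y₁ ≡ 1 (mod 3). M₂ = 3, y₂ ≡ 3 (mod 4). k = 0×4×1 + 1×3×3 ≡ 9 (mod 12)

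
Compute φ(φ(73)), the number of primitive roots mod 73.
Number of primitive roots mod 73 = φ(72) = 24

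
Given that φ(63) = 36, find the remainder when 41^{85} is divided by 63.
By Euler: 41^{36} ≡ 1 (mod 63) since gcd(41, 63) = 1. 85 = 2×36 + 13. So 41^{85} ≡ 41^{13} ≡ 41 (mod 63)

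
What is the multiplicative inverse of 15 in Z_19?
14

Using Extended Euclidean Algorithm:
gcd(15, 19) = 1
Bezout coefficients: 15 × -5 + 19 × 4 = 1
So 15 × -5 ≡ 1 (mod 19)
The inverse is -5 mod 19 = 14
Verification: 15 × 14 = 210 = 11 × 19 + 1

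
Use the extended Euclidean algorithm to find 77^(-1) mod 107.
Extended GCD: 77(-25) + 107(18) = 1. So 77^(-1) ≡ 82 ≡ 82 (mod 107). Verify: 77 × 82 = 6314 ≡ 1 (mod 107)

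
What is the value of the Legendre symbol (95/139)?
(95/139) = 95^{69} mod 139 = -1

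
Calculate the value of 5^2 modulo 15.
2 = 2 (binary 10). Repeated squaring mod 15: 5^1 ≡ 5; 5^2 ≡ 5² = 25 ≡ 10. So 5^2 ≡ 10 (mod 15).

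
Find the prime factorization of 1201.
1201

Divide by primes starting from smallest:
1201 ÷ 1201 = 1

1201 = 1201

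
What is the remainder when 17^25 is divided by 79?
Using repeated squaring. 25 = 16 + 8 + 1 (binary 11001). Repeated squaring mod 79: 17^1 ≡ 17; 17^2 ≡ 17² = 289 ≡ 52; 17^4 ≡ 52² = 2704 ≡ 18; 17^8 ≡ 18² = 324 ≡ 8; 17^16 ≡ 8² = 64 ≡ 64. Multiply: 17^25 = 17^16 × 17^8 × 17^1 ≡ 64 × 8 × 17 (mod 79): 64 × 8 = 512 ≡ 38; 38 × 17 = 646 ≡ 14. So 17^25 ≡ 14 (mod 79).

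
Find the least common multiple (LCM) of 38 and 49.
1862

First find GCD(38, 49) using the Euclidean algorithm:
38 = 0 × 49 + 38
49 = 1 × 38 + 11
38 = 3 × 11 + 5
11 = 2 × 5 + 1
5 = 5 × 1 + 0
GCD(38, 49) = 1

LCM formula: LCM(a, b) = (a × b) / GCD(a, b)
LCM(38, 49) = (38 × 49) / 1
LCM(38, 49) = 1862 / 1
LCM(38, 49) = 1862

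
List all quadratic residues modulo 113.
QRs mod 113: {1, 2, 4, 7, 8, 9, 11, 13, 14, 15, 16, 18, 22, 25, 26, 28, 30, 31, 32, 36, 41, 44, 49, 50, 51, 52, 53, 56, 57, 60, 61, 62, 63, 64, 69, 72, 77, 81, 82, 83, 85, 87, 88, 91, 95, 97, 98, 99, 100, 102, 104, 105, 106, 109, 111, 112}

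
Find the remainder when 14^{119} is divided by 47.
By Fermat: 14^{46} ≡ 1 (mod 47). 119 = 2×46 + 27. So 14^{119} ≡ 14^{27} ≡ 17 (mod 47)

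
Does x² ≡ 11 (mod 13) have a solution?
By Euler's criterion: 11^{6} ≡ 12 (mod 13). Since this equals -1 (≡ 12), 11 is not a QR.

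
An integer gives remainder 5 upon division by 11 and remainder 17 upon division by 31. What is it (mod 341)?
M = 11 × 31 = 341. M₁ = 31, y₁ ≡ 5 (mod 11). M₂ = 11, y₂ ≡ 17 (mod 31). k = 5×31×5 + 17×11×17 ≡ 203 (mod 341). The smallest positive such number is 203.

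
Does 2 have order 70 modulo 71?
p - 1 = 70 has prime divisors 2, 5, 7. Check 2^(70/q) mod 71 for each: 2^(70/2) = 2^35 ≡ 1, 2^(70/5) = 2^14 ≡ 54, 2^(70/7) = 2^10 ≡ 30 (mod 71). Since 2^35 ≡ 1 (mod 71), the order of 2 divides 35 (in fact the order is 35) ≠ 70, so it is not a primitive root.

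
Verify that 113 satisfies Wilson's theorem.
(112)! mod 113 = 112. Since this equals -1 (mod 113), Wilson confirms 113 is prime.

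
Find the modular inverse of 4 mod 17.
4^(-1) ≡ 13 (mod 17). Verification: 4 × 13 = 52 ≡ 1 (mod 17)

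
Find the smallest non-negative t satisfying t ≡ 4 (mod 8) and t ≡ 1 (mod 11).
M = 8 × 11 = 88. M₁ = 11, y₁ ≡ 3 (mod 8). M₂ = 8, y₂ ≡ 7 (mod 11). t = 4×11×3 + 1×8×7 ≡ 12 (mod 88)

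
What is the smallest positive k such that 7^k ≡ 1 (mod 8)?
Powers of 7 mod 8: 7^1≡7, 7^2≡1. Order = 2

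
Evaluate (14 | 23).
(14/23) = 14^{11} mod 23 = -1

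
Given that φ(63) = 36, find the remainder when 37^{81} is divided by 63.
By Euler: 37^{36} ≡ 1 (mod 63) since gcd(37, 63) = 1. 81 = 2×36 + 9. So 37^{81} ≡ 37^{9} ≡ 1 (mod 63)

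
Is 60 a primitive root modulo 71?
p - 1 = 70 has prime divisors 2, 5, 7. Check 60^(70/q) mod 71 for each: 60^(70/2) = 60^35 ≡ 1, 60^(70/5) = 60^14 ≡ 54, 60^(70/7) = 60^10 ≡ 32 (mod 71). Since 60^35 ≡ 1 (mod 71), the order of 60 divides 35 (in fact the order is 35) ≠ 70, so it is not a primitive root.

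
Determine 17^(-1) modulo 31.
17^(-1) ≡ 11 (mod 31). Verification: 17 × 11 = 187 ≡ 1 (mod 31)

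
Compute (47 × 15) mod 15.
0

(47 × 15) = 705
705 mod 15 = 0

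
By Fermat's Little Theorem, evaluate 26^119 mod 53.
By Fermat: 26^{52} ≡ 1 (mod 53). 119 = 2×52 + 15. So 26^{119} ≡ 26^{15} ≡ 34 (mod 53)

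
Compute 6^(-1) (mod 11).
2

Using Extended Euclidean Algorithm:
gcd(6, 11) = 1
Bezout coefficients: 6 × 2 + 11 × -1 = 1
So 6 × 2 ≡ 1 (mod 11)
The inverse is 2 mod 11 = 2
Verification: 6 × 2 = 12 = 1 × 11 + 1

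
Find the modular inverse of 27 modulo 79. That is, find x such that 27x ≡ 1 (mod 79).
41

Using Extended Euclidean Algorithm:
gcd(27, 79) = 1
Bezout coefficients: 27 × -38 + 79 × 13 = 1
So 27 × -38 ≡ 1 (mod 79)
The inverse is -38 mod 79 = 41
Verification: 27 × 41 = 1107 = 14 × 79 + 1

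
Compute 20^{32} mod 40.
0

Using successive squaring:
Binary expansion of 32: 100000
Powers of 20 mod 40 (each is the square of the previous):
  20^1 ≡ 20 (mod 40)
  20^2 ≡ 20² = 400 ≡ 0 (mod 40)
  20^4 ≡ 0² = 0 ≡ 0 (mod 40)
  20^8 ≡ 0² = 0 ≡ 0 (mod 40)
  20^16 ≡ 0² = 0 ≡ 0 (mod 40)
  20^32 ≡ 0² = 0 ≡ 0 (mod 40)
32 is a power of 2, so 20^32 is the last square: ≡ 0 (mod 40)
Result: 20^32 ≡ 0 (mod 40)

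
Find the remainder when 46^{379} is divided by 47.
By Fermat: 46^{46} ≡ 1 (mod 47). 379 = 8×46 + 11. So 46^{379} ≡ 46^{11} ≡ 46 (mod 47)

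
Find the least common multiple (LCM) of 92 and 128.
2944

First find GCD(92, 128) using the Euclidean algorithm:
92 = 0 × 128 + 92
128 = 1 × 92 + 36
92 = 2 × 36 + 20
36 = 1 × 20 + 16
20 = 1 × 16 + 4
16 = 4 × 4 + 0
GCD(92, 128) = 4

LCM formula: LCM(a, b) = (a × b) / GCD(a, b)
LCM(92, 128) = (92 × 128) / 4
LCM(92, 128) = 11776 / 4
LCM(92, 128) = 2944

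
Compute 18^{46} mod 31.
18

Using successive squaring:
Binary expansion of 46: 101110
Powers of 18 mod 31 (each is the square of the previous):
  18^1 ≡ 18 (mod 31)
  18^2 ≡ 18² = 324 ≡ 14 (mod 31)
  18^4 ≡ 14² = 196 ≡ 10 (mod 31)
  18^8 ≡ 10² = 100 ≡ 7 (mod 31)
  18^16 ≡ 7² = 49 ≡ 18 (mod 31)
  18^32 ≡ 18² = 324 ≡ 14 (mod 31)
46 = 32 + 8 + 4 + 2, so 18^46 = 18^32 × 18^8 × 18^4 × 18^2 ≡ 14 × 7 × 10 × 14 (mod 31)
Multiplying step by step:
  14 × 7 = 98 ≡ 5 (mod 31)
  5 × 10 = 50 ≡ 19 (mod 31)
  19 × 14 = 266 ≡ 18 (mod 31)
Result: 18^46 ≡ 18 (mod 31)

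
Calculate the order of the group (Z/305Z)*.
240

Prime factorization: 305 = 5 × 61
Using the formula φ(n) = n × Π(1 - 1/p) for each prime factor p:
φ(305) = 305 × (1 - 1/5) × (1 - 1/61)
φ(305) = 240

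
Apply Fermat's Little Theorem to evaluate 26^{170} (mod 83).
68

By Fermat's Little Theorem, a^(p-1) ≡ 1 (mod p) for prime p and gcd(a, p) = 1
Here p = 83, so 26^82 ≡ 1 (mod 83)
We can reduce the exponent: 170 mod 82 = 6
So 26^170 ≡ 26^6 (mod 83)
Computing: 26^6 mod 83 = 68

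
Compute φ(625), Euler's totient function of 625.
500

Prime factorization: 625 = 5^4
Using the formula φ(n) = n × Π(1 - 1/p) for each prime factor p:
φ(625) = 625 × (1 - 1/5)
φ(625) = 500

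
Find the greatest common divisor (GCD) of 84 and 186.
6

Using the Euclidean algorithm:
84 = 0 × 186 + 84
186 = 2 × 84 + 18
84 = 4 × 18 + 12
18 = 1 × 12 + 6
12 = 2 × 6 + 0

GCD(84, 186) = 6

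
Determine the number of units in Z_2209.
2162

Prime factorization: 2209 = 47^2
Using the formula φ(n) = n × Π(1 - 1/p) for each prime factor p:
φ(2209) = 2209 × (1 - 1/47)
φ(2209) = 2162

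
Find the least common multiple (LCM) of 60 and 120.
120

First find GCD(60, 120) using the Euclidean algorithm:
60 = 0 × 120 + 60
120 = 2 × 60 + 0
GCD(60, 120) = 60

LCM formula: LCM(a, b) = (a × b) / GCD(a, b)
LCM(60, 120) = (60 × 120) / 60
LCM(60, 120) = 7200 / 60
LCM(60, 120) = 120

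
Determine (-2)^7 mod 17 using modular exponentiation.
(-2) ≡ 15 (mod 17). 7 = 4 + 2 + 1 (binary 111). Repeated squaring mod 17: 15^1 ≡ 15; 15^2 ≡ 15² = 225 ≡ 4; 15^4 ≡ 4² = 16 ≡ 16. Multiply: (-2)^7 ≡ 15^4 × 15^2 × 15^1 ≡ 16 × 4 × 15 (mod 17): 16 × 4 = 64 ≡ 13; 13 × 15 = 195 ≡ 8. So (-2)^7 ≡ 8 (mod 17).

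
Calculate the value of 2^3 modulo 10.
3 = 2 + 1 (binary 11). Repeated squaring mod 10: 2^1 ≡ 2; 2^2 ≡ 2² = 4 ≡ 4. Multiply: 2^3 = 2^2 × 2^1 ≡ 4 × 2 (mod 10): 4 × 2 = 8 ≡ 8. So 2^3 ≡ 8 (mod 10).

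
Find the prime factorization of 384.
2^7 × 3

Divide by primes starting from smallest:
384 ÷ 2 = 192
192 ÷ 2 = 96
96 ÷ 2 = 48
48 ÷ 2 = 24
24 ÷ 2 = 12
12 ÷ 2 = 6
6 ÷ 2 = 3
3 ÷ 3 = 1

384 = 2^7 × 3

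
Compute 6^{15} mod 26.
8

Using successive squaring:
Binary expansion of 15: 1111
Powers of 6 mod 26 (each is the square of the previous):
  6^1 ≡ 6 (mod 26)
  6^2 ≡ 6² = 36 ≡ 10 (mod 26)
  6^4 ≡ 10² = 100 ≡ 22 (mod 26)
  6^8 ≡ 22² = 484 ≡ 16 (mod 26)
15 = 8 + 4 + 2 + 1, so 6^15 = 6^8 × 6^4 × 6^2 × 6^1 ≡ 16 × 22 × 10 × 6 (mod 26)
Multiplying step by step:
  16 × 22 = 352 ≡ 14 (mod 26)
  14 × 10 = 140 ≡ 10 (mod 26)
  10 × 6 = 60 ≡ 8 (mod 26)
Result: 6^15 ≡ 8 (mod 26)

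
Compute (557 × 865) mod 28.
9

(557 × 865) = 481805
481805 mod 28 = 9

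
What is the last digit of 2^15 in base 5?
Using Fermat: 2^{4} ≡ 1 (mod 5). 15 ≡ 3 (mod 4). So 2^{15} ≡ 2^{3} ≡ 3 (mod 5)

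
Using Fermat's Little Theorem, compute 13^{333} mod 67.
53

By Fermat's Little Theorem, a^(p-1) ≡ 1 (mod p) for prime p and gcd(a, p) = 1
Here p = 67, so 13^66 ≡ 1 (mod 67)
We can reduce the exponent: 333 mod 66 = 3
So 13^333 ≡ 13^3 (mod 67)
Computing: 13^3 mod 67 = 53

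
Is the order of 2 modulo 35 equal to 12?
Yes, ord_35(2) = 12.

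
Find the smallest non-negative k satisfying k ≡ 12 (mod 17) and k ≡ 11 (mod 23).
M = 17 × 23 = 391. M₁ = 23, y₁ ≡ 3 (mod 17). M₂ = 17, y₂ ≡ 19 (mod 23). k = 12×23×3 + 11×17×19 ≡ 80 (mod 391)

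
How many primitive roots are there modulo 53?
24

The number of primitive roots modulo p is φ(p-1) = φ(52)
φ(52) = 24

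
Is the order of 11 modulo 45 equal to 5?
No, the actual order is 6, not 5.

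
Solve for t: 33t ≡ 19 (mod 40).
3

Since gcd(33, 40) = 1 divides 19, a solution exists.
Multiply both sides by the inverse of 33 mod 40:
  33^(-1) mod 40 = 17
  x ≡ 17 × 19 ≡ 323 ≡ 3 (mod 40)
Verification: 33 × 3 = 99 = 2 × 40 + 19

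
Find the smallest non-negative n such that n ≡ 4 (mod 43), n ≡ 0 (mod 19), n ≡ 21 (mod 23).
5035

Using the Chinese Remainder Theorem:
M = product of moduli = 18791
For equation 1: M_1 = 437, 437 ≡ 7 (mod 43), inverse of 437 mod 43 is 37 (check: 7 × 37 = 259 ≡ 1 (mod 43))
For equation 2: M_2 = 989, 989 ≡ 1 (mod 19), inverse of 989 mod 19 is 1 (check: 1 × 1 = 1 ≡ 1 (mod 19))
For equation 3: M_3 = 817, 817 ≡ 12 (mod 23), inverse of 817 mod 23 is 2 (check: 12 × 2 = 24 ≡ 1 (mod 23))
Combine: n ≡ Σ r_i×M_i×(M_i⁻¹ mod m_i) = 4×437×37 + 0×989×1 + 21×817×2 = 64676 + 0 + 34314 = 98990
98990 mod 18791 = 5035
n ≡ 5035 (mod 18791)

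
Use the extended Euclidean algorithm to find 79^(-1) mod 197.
Extended GCD: 79(5) + 197(-2) = 1. So 79^(-1) ≡ 5 ≡ 5 (mod 197). Verify: 79 × 5 = 395 ≡ 1 (mod 197)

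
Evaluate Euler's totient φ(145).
112

Prime factorization: 145 = 5 × 29
Using the formula φ(n) = n × Π(1 - 1/p) for each prime factor p:
φ(145) = 145 × (1 - 1/5) × (1 - 1/29)
φ(145) = 112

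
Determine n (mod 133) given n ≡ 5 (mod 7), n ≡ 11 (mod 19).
68

Using the Chinese Remainder Theorem:
M = product of moduli = 133
For equation 1: M_1 = 19, 19 ≡ 5 (mod 7), inverse of 19 mod 7 is 3 (check: 5 × 3 = 15 ≡ 1 (mod 7))
For equation 2: M_2 = 7, 7 ≡ 7 (mod 19), inverse of 7 mod 19 is 11 (check: 7 × 11 = 77 ≡ 1 (mod 19))
Combine: n ≡ Σ r_i×M_i×(M_i⁻¹ mod m_i) = 5×19×3 + 11×7×11 = 285 + 847 = 1132
1132 mod 133 = 68
n ≡ 68 (mod 133)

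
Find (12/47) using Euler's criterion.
(12/47) = 12^{23} mod 47 = 1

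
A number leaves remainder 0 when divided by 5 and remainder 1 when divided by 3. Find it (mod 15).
M = 5 × 3 = 15. M₁ = 3, y₁ ≡ 2 (mod 5). M₂ = 5, y₂ ≡ 2 (mod 3). z = 0×3×2 + 1×5×2 ≡ 10 (mod 15)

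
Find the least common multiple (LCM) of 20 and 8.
40

First find GCD(20, 8) using the Euclidean algorithm:
20 = 2 × 8 + 4
8 = 2 × 4 + 0
GCD(20, 8) = 4

LCM formula: LCM(a, b) = (a × b) / GCD(a, b)
LCM(20, 8) = (20 × 8) / 4
LCM(20, 8) = 160 / 4
LCM(20, 8) = 40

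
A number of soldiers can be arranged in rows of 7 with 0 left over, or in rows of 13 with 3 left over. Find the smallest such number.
M = 7 × 13 = 91. M₁ = 13, y₁ ≡ 6 (mod 7). M₂ = 7, y₂ ≡ 2 (mod 13). z = 0×13×6 + 3×7×2 ≡ 42 (mod 91). The smallest positive such number is 42.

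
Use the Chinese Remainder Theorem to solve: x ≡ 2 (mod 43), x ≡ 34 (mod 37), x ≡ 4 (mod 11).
6065

Using the Chinese Remainder Theorem:
M = product of moduli = 17501
For equation 1: M_1 = 407, 407 ≡ 20 (mod 43), inverse of 407 mod 43 is 28 (check: 20 × 28 = 560 ≡ 1 (mod 43))
For equation 2: M_2 = 473, 473 ≡ 29 (mod 37), inverse of 473 mod 37 is 23 (check: 29 × 23 = 667 ≡ 1 (mod 37))
For equation 3: M_3 = 1591, 1591 ≡ 7 (mod 11), inverse of 1591 mod 11 is 8 (check: 7 × 8 = 56 ≡ 1 (mod 11))
Combine: x ≡ Σ r_i×M_i×(M_i⁻¹ mod m_i) = 2×407×28 + 34×473×23 + 4×1591×8 = 22792 + 369886 + 50912 = 443590
443590 mod 17501 = 6065
x ≡ 6065 (mod 17501)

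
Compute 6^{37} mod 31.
6

Using successive squaring:
Binary expansion of 37: 100101
Powers of 6 mod 31 (each is the square of the previous):
  6^1 ≡ 6 (mod 31)
  6^2 ≡ 6² = 36 ≡ 5 (mod 31)
  6^4 ≡ 5² = 25 ≡ 25 (mod 31)
  6^8 ≡ 25² = 625 ≡ 5 (mod 31)
  6^16 ≡ 5² = 25 ≡ 25 (mod 31)
  6^32 ≡ 25² = 625 ≡ 5 (mod 31)
37 = 32 + 4 + 1, so 6^37 = 6^32 × 6^4 × 6^1 ≡ 5 × 25 × 6 (mod 31)
Multiplying step by step:
  5 × 25 = 125 ≡ 1 (mod 31)
  1 × 6 = 6 ≡ 6 (mod 31)
Result: 6^37 ≡ 6 (mod 31)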